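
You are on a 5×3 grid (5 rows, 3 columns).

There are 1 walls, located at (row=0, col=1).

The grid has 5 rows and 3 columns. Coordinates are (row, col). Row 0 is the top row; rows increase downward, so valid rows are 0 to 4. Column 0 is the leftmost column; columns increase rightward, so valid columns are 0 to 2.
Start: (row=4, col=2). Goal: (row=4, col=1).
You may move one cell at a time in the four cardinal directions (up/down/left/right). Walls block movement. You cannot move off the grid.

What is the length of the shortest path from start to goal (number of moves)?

BFS from (row=4, col=2) until reaching (row=4, col=1):
  Distance 0: (row=4, col=2)
  Distance 1: (row=3, col=2), (row=4, col=1)  <- goal reached here
One shortest path (1 moves): (row=4, col=2) -> (row=4, col=1)

Answer: Shortest path length: 1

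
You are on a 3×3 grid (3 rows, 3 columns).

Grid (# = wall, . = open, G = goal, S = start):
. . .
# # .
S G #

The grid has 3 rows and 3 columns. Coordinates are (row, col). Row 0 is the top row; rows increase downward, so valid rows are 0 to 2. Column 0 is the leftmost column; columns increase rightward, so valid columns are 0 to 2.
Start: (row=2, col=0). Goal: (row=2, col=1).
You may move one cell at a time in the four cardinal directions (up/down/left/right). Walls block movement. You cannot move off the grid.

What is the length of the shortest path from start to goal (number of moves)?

BFS from (row=2, col=0) until reaching (row=2, col=1):
  Distance 0: (row=2, col=0)
  Distance 1: (row=2, col=1)  <- goal reached here
One shortest path (1 moves): (row=2, col=0) -> (row=2, col=1)

Answer: Shortest path length: 1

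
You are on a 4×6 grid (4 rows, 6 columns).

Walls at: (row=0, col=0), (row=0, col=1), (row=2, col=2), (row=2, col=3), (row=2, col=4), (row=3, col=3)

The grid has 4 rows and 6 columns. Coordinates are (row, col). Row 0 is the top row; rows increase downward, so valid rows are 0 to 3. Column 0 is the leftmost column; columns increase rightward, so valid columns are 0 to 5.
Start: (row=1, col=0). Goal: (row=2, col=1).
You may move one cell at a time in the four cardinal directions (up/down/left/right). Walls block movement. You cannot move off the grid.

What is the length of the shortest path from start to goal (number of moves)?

Answer: Shortest path length: 2

Derivation:
BFS from (row=1, col=0) until reaching (row=2, col=1):
  Distance 0: (row=1, col=0)
  Distance 1: (row=1, col=1), (row=2, col=0)
  Distance 2: (row=1, col=2), (row=2, col=1), (row=3, col=0)  <- goal reached here
One shortest path (2 moves): (row=1, col=0) -> (row=1, col=1) -> (row=2, col=1)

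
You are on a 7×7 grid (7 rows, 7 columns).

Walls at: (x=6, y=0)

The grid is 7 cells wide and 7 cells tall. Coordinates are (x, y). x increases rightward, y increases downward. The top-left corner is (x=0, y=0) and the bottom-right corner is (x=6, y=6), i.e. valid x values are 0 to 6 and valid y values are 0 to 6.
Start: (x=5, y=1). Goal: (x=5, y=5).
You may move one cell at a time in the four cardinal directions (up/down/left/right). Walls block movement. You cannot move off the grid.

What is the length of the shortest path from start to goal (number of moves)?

Answer: Shortest path length: 4

Derivation:
BFS from (x=5, y=1) until reaching (x=5, y=5):
  Distance 0: (x=5, y=1)
  Distance 1: (x=5, y=0), (x=4, y=1), (x=6, y=1), (x=5, y=2)
  Distance 2: (x=4, y=0), (x=3, y=1), (x=4, y=2), (x=6, y=2), (x=5, y=3)
  Distance 3: (x=3, y=0), (x=2, y=1), (x=3, y=2), (x=4, y=3), (x=6, y=3), (x=5, y=4)
  Distance 4: (x=2, y=0), (x=1, y=1), (x=2, y=2), (x=3, y=3), (x=4, y=4), (x=6, y=4), (x=5, y=5)  <- goal reached here
One shortest path (4 moves): (x=5, y=1) -> (x=5, y=2) -> (x=5, y=3) -> (x=5, y=4) -> (x=5, y=5)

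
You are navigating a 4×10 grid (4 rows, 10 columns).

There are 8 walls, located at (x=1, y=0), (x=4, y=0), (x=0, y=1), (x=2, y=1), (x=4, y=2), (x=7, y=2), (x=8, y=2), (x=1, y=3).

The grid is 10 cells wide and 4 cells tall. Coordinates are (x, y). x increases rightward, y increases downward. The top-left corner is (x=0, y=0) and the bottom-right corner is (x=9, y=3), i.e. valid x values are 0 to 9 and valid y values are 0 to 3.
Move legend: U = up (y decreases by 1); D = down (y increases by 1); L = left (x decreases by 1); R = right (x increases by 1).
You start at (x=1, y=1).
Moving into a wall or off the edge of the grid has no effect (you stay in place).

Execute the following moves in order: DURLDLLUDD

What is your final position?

Answer: Final position: (x=0, y=3)

Derivation:
Start: (x=1, y=1)
  D (down): (x=1, y=1) -> (x=1, y=2)
  U (up): (x=1, y=2) -> (x=1, y=1)
  R (right): blocked, stay at (x=1, y=1)
  L (left): blocked, stay at (x=1, y=1)
  D (down): (x=1, y=1) -> (x=1, y=2)
  L (left): (x=1, y=2) -> (x=0, y=2)
  L (left): blocked, stay at (x=0, y=2)
  U (up): blocked, stay at (x=0, y=2)
  D (down): (x=0, y=2) -> (x=0, y=3)
  D (down): blocked, stay at (x=0, y=3)
Final: (x=0, y=3)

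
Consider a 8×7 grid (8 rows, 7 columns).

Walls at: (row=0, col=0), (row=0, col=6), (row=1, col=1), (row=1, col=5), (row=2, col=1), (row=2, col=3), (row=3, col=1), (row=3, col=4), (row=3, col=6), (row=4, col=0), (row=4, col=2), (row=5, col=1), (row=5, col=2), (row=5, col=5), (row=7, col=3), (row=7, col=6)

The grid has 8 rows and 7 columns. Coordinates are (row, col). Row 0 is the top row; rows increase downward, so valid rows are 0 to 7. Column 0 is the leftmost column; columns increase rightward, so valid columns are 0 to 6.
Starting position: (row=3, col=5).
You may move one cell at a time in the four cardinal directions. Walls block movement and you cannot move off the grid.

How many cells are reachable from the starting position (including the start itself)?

Answer: Reachable cells: 36

Derivation:
BFS flood-fill from (row=3, col=5):
  Distance 0: (row=3, col=5)
  Distance 1: (row=2, col=5), (row=4, col=5)
  Distance 2: (row=2, col=4), (row=2, col=6), (row=4, col=4), (row=4, col=6)
  Distance 3: (row=1, col=4), (row=1, col=6), (row=4, col=3), (row=5, col=4), (row=5, col=6)
  Distance 4: (row=0, col=4), (row=1, col=3), (row=3, col=3), (row=5, col=3), (row=6, col=4), (row=6, col=6)
  Distance 5: (row=0, col=3), (row=0, col=5), (row=1, col=2), (row=3, col=2), (row=6, col=3), (row=6, col=5), (row=7, col=4)
  Distance 6: (row=0, col=2), (row=2, col=2), (row=6, col=2), (row=7, col=5)
  Distance 7: (row=0, col=1), (row=6, col=1), (row=7, col=2)
  Distance 8: (row=6, col=0), (row=7, col=1)
  Distance 9: (row=5, col=0), (row=7, col=0)
Total reachable: 36 (grid has 40 open cells total)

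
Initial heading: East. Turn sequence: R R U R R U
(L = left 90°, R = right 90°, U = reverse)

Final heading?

Start: East
  R (right (90° clockwise)) -> South
  R (right (90° clockwise)) -> West
  U (U-turn (180°)) -> East
  R (right (90° clockwise)) -> South
  R (right (90° clockwise)) -> West
  U (U-turn (180°)) -> East
Final: East

Answer: Final heading: East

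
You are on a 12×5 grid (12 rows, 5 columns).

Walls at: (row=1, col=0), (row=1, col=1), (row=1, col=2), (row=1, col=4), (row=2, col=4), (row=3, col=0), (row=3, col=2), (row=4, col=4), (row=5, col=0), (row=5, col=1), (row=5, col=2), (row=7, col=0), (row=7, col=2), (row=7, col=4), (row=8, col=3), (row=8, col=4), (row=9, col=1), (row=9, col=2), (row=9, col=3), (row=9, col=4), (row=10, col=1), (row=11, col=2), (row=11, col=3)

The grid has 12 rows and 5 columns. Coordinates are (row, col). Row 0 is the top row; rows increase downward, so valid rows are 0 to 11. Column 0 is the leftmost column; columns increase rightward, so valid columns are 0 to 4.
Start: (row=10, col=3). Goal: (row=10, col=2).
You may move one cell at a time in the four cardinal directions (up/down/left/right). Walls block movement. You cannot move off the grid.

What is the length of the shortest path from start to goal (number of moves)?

BFS from (row=10, col=3) until reaching (row=10, col=2):
  Distance 0: (row=10, col=3)
  Distance 1: (row=10, col=2), (row=10, col=4)  <- goal reached here
One shortest path (1 moves): (row=10, col=3) -> (row=10, col=2)

Answer: Shortest path length: 1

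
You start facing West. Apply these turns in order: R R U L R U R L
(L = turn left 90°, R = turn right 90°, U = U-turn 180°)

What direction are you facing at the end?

Start: West
  R (right (90° clockwise)) -> North
  R (right (90° clockwise)) -> East
  U (U-turn (180°)) -> West
  L (left (90° counter-clockwise)) -> South
  R (right (90° clockwise)) -> West
  U (U-turn (180°)) -> East
  R (right (90° clockwise)) -> South
  L (left (90° counter-clockwise)) -> East
Final: East

Answer: Final heading: East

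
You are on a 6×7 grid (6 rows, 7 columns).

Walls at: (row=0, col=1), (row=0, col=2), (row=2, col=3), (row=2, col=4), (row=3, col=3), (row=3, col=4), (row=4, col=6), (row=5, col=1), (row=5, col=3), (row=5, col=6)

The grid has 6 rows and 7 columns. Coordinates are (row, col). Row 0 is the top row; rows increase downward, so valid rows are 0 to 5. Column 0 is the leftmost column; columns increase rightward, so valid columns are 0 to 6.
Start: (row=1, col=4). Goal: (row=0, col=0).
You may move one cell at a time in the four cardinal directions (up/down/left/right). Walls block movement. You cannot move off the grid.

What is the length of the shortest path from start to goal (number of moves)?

Answer: Shortest path length: 5

Derivation:
BFS from (row=1, col=4) until reaching (row=0, col=0):
  Distance 0: (row=1, col=4)
  Distance 1: (row=0, col=4), (row=1, col=3), (row=1, col=5)
  Distance 2: (row=0, col=3), (row=0, col=5), (row=1, col=2), (row=1, col=6), (row=2, col=5)
  Distance 3: (row=0, col=6), (row=1, col=1), (row=2, col=2), (row=2, col=6), (row=3, col=5)
  Distance 4: (row=1, col=0), (row=2, col=1), (row=3, col=2), (row=3, col=6), (row=4, col=5)
  Distance 5: (row=0, col=0), (row=2, col=0), (row=3, col=1), (row=4, col=2), (row=4, col=4), (row=5, col=5)  <- goal reached here
One shortest path (5 moves): (row=1, col=4) -> (row=1, col=3) -> (row=1, col=2) -> (row=1, col=1) -> (row=1, col=0) -> (row=0, col=0)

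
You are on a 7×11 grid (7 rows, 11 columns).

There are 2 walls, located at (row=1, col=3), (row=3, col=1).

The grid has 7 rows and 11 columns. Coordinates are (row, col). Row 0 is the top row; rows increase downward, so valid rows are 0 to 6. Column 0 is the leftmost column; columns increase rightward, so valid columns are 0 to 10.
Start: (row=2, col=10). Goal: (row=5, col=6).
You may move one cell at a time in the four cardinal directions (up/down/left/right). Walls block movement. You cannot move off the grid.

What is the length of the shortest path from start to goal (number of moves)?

Answer: Shortest path length: 7

Derivation:
BFS from (row=2, col=10) until reaching (row=5, col=6):
  Distance 0: (row=2, col=10)
  Distance 1: (row=1, col=10), (row=2, col=9), (row=3, col=10)
  Distance 2: (row=0, col=10), (row=1, col=9), (row=2, col=8), (row=3, col=9), (row=4, col=10)
  Distance 3: (row=0, col=9), (row=1, col=8), (row=2, col=7), (row=3, col=8), (row=4, col=9), (row=5, col=10)
  Distance 4: (row=0, col=8), (row=1, col=7), (row=2, col=6), (row=3, col=7), (row=4, col=8), (row=5, col=9), (row=6, col=10)
  Distance 5: (row=0, col=7), (row=1, col=6), (row=2, col=5), (row=3, col=6), (row=4, col=7), (row=5, col=8), (row=6, col=9)
  Distance 6: (row=0, col=6), (row=1, col=5), (row=2, col=4), (row=3, col=5), (row=4, col=6), (row=5, col=7), (row=6, col=8)
  Distance 7: (row=0, col=5), (row=1, col=4), (row=2, col=3), (row=3, col=4), (row=4, col=5), (row=5, col=6), (row=6, col=7)  <- goal reached here
One shortest path (7 moves): (row=2, col=10) -> (row=2, col=9) -> (row=2, col=8) -> (row=2, col=7) -> (row=2, col=6) -> (row=3, col=6) -> (row=4, col=6) -> (row=5, col=6)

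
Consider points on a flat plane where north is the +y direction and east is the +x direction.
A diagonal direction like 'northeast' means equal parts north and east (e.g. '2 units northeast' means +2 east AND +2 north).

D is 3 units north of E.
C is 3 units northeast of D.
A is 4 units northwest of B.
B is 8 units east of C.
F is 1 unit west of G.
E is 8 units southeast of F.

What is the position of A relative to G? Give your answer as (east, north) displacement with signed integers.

Place G at the origin (east=0, north=0).
  F is 1 unit west of G: delta (east=-1, north=+0); F at (east=-1, north=0).
  E is 8 units southeast of F: delta (east=+8, north=-8); E at (east=7, north=-8).
  D is 3 units north of E: delta (east=+0, north=+3); D at (east=7, north=-5).
  C is 3 units northeast of D: delta (east=+3, north=+3); C at (east=10, north=-2).
  B is 8 units east of C: delta (east=+8, north=+0); B at (east=18, north=-2).
  A is 4 units northwest of B: delta (east=-4, north=+4); A at (east=14, north=2).
Therefore A relative to G: (east=14, north=2).

Answer: A is at (east=14, north=2) relative to G.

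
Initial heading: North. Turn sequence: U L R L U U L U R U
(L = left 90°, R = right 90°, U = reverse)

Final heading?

Start: North
  U (U-turn (180°)) -> South
  L (left (90° counter-clockwise)) -> East
  R (right (90° clockwise)) -> South
  L (left (90° counter-clockwise)) -> East
  U (U-turn (180°)) -> West
  U (U-turn (180°)) -> East
  L (left (90° counter-clockwise)) -> North
  U (U-turn (180°)) -> South
  R (right (90° clockwise)) -> West
  U (U-turn (180°)) -> East
Final: East

Answer: Final heading: East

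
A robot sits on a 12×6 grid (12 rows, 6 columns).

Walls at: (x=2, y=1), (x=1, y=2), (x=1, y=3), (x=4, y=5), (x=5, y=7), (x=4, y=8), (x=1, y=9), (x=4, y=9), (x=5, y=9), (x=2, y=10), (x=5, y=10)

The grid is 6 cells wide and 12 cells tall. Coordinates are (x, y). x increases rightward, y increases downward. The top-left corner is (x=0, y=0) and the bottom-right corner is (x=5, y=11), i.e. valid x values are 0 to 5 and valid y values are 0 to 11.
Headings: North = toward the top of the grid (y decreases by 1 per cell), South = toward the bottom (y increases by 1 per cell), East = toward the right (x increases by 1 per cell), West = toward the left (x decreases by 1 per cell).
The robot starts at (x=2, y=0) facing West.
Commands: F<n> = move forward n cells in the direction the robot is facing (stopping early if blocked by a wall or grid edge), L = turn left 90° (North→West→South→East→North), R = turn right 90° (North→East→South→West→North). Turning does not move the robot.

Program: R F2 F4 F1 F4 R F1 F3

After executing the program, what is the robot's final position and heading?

Answer: Final position: (x=5, y=0), facing East

Derivation:
Start: (x=2, y=0), facing West
  R: turn right, now facing North
  F2: move forward 0/2 (blocked), now at (x=2, y=0)
  F4: move forward 0/4 (blocked), now at (x=2, y=0)
  F1: move forward 0/1 (blocked), now at (x=2, y=0)
  F4: move forward 0/4 (blocked), now at (x=2, y=0)
  R: turn right, now facing East
  F1: move forward 1, now at (x=3, y=0)
  F3: move forward 2/3 (blocked), now at (x=5, y=0)
Final: (x=5, y=0), facing East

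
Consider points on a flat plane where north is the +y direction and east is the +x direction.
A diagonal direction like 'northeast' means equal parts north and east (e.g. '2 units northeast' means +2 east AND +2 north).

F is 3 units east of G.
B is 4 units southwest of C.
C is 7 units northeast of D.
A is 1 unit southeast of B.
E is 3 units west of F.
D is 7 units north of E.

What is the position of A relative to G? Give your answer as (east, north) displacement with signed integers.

Answer: A is at (east=4, north=9) relative to G.

Derivation:
Place G at the origin (east=0, north=0).
  F is 3 units east of G: delta (east=+3, north=+0); F at (east=3, north=0).
  E is 3 units west of F: delta (east=-3, north=+0); E at (east=0, north=0).
  D is 7 units north of E: delta (east=+0, north=+7); D at (east=0, north=7).
  C is 7 units northeast of D: delta (east=+7, north=+7); C at (east=7, north=14).
  B is 4 units southwest of C: delta (east=-4, north=-4); B at (east=3, north=10).
  A is 1 unit southeast of B: delta (east=+1, north=-1); A at (east=4, north=9).
Therefore A relative to G: (east=4, north=9).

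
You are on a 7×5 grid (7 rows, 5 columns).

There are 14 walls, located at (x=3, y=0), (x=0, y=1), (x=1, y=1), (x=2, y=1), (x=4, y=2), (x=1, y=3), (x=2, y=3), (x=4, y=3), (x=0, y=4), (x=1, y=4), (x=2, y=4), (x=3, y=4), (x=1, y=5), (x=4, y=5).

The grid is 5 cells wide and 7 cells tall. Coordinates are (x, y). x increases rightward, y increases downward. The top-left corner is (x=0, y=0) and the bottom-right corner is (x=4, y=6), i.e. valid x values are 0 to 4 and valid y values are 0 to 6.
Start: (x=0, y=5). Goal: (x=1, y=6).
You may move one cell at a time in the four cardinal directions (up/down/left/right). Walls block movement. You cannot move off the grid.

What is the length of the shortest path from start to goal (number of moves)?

Answer: Shortest path length: 2

Derivation:
BFS from (x=0, y=5) until reaching (x=1, y=6):
  Distance 0: (x=0, y=5)
  Distance 1: (x=0, y=6)
  Distance 2: (x=1, y=6)  <- goal reached here
One shortest path (2 moves): (x=0, y=5) -> (x=0, y=6) -> (x=1, y=6)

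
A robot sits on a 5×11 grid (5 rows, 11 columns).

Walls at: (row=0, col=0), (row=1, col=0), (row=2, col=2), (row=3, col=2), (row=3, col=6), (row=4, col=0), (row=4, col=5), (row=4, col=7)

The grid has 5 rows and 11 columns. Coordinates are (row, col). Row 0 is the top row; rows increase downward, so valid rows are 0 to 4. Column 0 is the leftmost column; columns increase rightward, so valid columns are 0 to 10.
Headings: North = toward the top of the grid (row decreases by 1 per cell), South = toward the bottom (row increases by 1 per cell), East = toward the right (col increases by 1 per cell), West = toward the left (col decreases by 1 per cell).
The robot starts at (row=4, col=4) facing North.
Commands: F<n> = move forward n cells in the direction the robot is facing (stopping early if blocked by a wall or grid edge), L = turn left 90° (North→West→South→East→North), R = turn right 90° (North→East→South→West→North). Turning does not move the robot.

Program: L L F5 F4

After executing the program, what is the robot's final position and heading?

Answer: Final position: (row=4, col=4), facing South

Derivation:
Start: (row=4, col=4), facing North
  L: turn left, now facing West
  L: turn left, now facing South
  F5: move forward 0/5 (blocked), now at (row=4, col=4)
  F4: move forward 0/4 (blocked), now at (row=4, col=4)
Final: (row=4, col=4), facing South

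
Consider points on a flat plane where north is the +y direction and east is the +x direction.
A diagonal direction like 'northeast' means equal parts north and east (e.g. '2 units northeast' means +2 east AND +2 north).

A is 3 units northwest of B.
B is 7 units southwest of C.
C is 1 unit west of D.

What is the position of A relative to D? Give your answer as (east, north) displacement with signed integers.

Answer: A is at (east=-11, north=-4) relative to D.

Derivation:
Place D at the origin (east=0, north=0).
  C is 1 unit west of D: delta (east=-1, north=+0); C at (east=-1, north=0).
  B is 7 units southwest of C: delta (east=-7, north=-7); B at (east=-8, north=-7).
  A is 3 units northwest of B: delta (east=-3, north=+3); A at (east=-11, north=-4).
Therefore A relative to D: (east=-11, north=-4).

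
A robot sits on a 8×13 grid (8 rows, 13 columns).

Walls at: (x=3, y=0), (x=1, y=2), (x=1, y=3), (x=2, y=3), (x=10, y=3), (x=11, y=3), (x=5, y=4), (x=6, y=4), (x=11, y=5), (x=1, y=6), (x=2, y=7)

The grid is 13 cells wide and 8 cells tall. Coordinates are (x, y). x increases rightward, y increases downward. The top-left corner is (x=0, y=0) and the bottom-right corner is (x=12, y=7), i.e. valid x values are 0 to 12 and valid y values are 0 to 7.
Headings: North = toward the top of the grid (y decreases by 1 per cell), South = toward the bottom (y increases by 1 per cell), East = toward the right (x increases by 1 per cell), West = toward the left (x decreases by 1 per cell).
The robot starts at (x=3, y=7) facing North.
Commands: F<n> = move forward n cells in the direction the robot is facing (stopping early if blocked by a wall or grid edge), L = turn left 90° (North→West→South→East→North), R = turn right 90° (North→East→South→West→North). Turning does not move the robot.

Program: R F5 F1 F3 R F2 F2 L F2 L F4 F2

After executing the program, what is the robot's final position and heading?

Answer: Final position: (x=12, y=1), facing North

Derivation:
Start: (x=3, y=7), facing North
  R: turn right, now facing East
  F5: move forward 5, now at (x=8, y=7)
  F1: move forward 1, now at (x=9, y=7)
  F3: move forward 3, now at (x=12, y=7)
  R: turn right, now facing South
  F2: move forward 0/2 (blocked), now at (x=12, y=7)
  F2: move forward 0/2 (blocked), now at (x=12, y=7)
  L: turn left, now facing East
  F2: move forward 0/2 (blocked), now at (x=12, y=7)
  L: turn left, now facing North
  F4: move forward 4, now at (x=12, y=3)
  F2: move forward 2, now at (x=12, y=1)
Final: (x=12, y=1), facing North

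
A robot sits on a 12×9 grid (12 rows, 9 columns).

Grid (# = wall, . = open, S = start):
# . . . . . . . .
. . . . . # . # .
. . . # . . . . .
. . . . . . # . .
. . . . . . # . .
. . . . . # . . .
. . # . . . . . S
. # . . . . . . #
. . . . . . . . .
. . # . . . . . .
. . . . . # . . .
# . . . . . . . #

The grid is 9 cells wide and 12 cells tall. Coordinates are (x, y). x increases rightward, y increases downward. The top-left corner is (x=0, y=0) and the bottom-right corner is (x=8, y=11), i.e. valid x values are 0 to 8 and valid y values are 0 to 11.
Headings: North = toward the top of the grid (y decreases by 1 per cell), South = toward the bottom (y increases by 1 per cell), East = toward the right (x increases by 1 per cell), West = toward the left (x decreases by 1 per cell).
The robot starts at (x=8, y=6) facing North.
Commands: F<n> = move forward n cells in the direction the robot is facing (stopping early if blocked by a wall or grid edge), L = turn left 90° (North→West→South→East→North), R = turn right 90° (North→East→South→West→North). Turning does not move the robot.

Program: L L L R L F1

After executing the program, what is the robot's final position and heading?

Answer: Final position: (x=8, y=6), facing East

Derivation:
Start: (x=8, y=6), facing North
  L: turn left, now facing West
  L: turn left, now facing South
  L: turn left, now facing East
  R: turn right, now facing South
  L: turn left, now facing East
  F1: move forward 0/1 (blocked), now at (x=8, y=6)
Final: (x=8, y=6), facing East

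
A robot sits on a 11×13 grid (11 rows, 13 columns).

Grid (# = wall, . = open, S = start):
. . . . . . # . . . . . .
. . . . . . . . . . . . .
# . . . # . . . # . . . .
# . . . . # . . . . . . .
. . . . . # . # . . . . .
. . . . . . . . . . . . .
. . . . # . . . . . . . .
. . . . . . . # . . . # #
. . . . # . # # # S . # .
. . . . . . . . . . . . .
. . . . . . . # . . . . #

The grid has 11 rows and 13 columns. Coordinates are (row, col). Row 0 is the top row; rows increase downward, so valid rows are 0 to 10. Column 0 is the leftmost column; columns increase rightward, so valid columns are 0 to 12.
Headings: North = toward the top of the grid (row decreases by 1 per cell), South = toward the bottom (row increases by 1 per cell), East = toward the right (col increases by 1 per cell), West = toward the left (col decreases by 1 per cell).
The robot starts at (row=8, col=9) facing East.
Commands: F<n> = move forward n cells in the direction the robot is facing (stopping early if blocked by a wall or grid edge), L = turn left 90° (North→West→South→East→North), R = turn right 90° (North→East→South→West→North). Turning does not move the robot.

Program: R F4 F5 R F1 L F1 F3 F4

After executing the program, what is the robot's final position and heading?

Answer: Final position: (row=10, col=8), facing South

Derivation:
Start: (row=8, col=9), facing East
  R: turn right, now facing South
  F4: move forward 2/4 (blocked), now at (row=10, col=9)
  F5: move forward 0/5 (blocked), now at (row=10, col=9)
  R: turn right, now facing West
  F1: move forward 1, now at (row=10, col=8)
  L: turn left, now facing South
  F1: move forward 0/1 (blocked), now at (row=10, col=8)
  F3: move forward 0/3 (blocked), now at (row=10, col=8)
  F4: move forward 0/4 (blocked), now at (row=10, col=8)
Final: (row=10, col=8), facing South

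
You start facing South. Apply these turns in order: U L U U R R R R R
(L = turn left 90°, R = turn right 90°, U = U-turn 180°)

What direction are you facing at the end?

Answer: Final heading: North

Derivation:
Start: South
  U (U-turn (180°)) -> North
  L (left (90° counter-clockwise)) -> West
  U (U-turn (180°)) -> East
  U (U-turn (180°)) -> West
  R (right (90° clockwise)) -> North
  R (right (90° clockwise)) -> East
  R (right (90° clockwise)) -> South
  R (right (90° clockwise)) -> West
  R (right (90° clockwise)) -> North
Final: North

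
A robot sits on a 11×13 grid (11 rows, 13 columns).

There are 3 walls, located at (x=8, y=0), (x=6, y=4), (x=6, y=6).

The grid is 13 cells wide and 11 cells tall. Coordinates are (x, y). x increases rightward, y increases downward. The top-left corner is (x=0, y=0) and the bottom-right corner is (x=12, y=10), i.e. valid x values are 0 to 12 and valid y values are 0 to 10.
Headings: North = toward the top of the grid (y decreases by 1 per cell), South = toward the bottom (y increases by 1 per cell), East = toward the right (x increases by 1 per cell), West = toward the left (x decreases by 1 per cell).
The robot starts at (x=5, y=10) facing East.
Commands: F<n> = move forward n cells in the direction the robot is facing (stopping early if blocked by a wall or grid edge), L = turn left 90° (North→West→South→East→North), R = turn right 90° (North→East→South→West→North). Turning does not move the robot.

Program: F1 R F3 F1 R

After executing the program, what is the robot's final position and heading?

Start: (x=5, y=10), facing East
  F1: move forward 1, now at (x=6, y=10)
  R: turn right, now facing South
  F3: move forward 0/3 (blocked), now at (x=6, y=10)
  F1: move forward 0/1 (blocked), now at (x=6, y=10)
  R: turn right, now facing West
Final: (x=6, y=10), facing West

Answer: Final position: (x=6, y=10), facing West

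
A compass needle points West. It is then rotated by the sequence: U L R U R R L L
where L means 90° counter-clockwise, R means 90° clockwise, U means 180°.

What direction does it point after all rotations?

Start: West
  U (U-turn (180°)) -> East
  L (left (90° counter-clockwise)) -> North
  R (right (90° clockwise)) -> East
  U (U-turn (180°)) -> West
  R (right (90° clockwise)) -> North
  R (right (90° clockwise)) -> East
  L (left (90° counter-clockwise)) -> North
  L (left (90° counter-clockwise)) -> West
Final: West

Answer: Final heading: West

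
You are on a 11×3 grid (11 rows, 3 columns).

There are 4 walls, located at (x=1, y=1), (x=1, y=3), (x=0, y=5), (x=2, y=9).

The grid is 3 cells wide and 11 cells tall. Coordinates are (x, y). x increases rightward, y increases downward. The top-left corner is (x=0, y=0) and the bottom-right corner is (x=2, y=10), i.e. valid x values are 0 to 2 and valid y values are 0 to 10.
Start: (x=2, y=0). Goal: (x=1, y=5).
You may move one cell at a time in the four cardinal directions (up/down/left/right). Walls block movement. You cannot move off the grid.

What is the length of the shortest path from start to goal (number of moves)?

BFS from (x=2, y=0) until reaching (x=1, y=5):
  Distance 0: (x=2, y=0)
  Distance 1: (x=1, y=0), (x=2, y=1)
  Distance 2: (x=0, y=0), (x=2, y=2)
  Distance 3: (x=0, y=1), (x=1, y=2), (x=2, y=3)
  Distance 4: (x=0, y=2), (x=2, y=4)
  Distance 5: (x=0, y=3), (x=1, y=4), (x=2, y=5)
  Distance 6: (x=0, y=4), (x=1, y=5), (x=2, y=6)  <- goal reached here
One shortest path (6 moves): (x=2, y=0) -> (x=2, y=1) -> (x=2, y=2) -> (x=2, y=3) -> (x=2, y=4) -> (x=1, y=4) -> (x=1, y=5)

Answer: Shortest path length: 6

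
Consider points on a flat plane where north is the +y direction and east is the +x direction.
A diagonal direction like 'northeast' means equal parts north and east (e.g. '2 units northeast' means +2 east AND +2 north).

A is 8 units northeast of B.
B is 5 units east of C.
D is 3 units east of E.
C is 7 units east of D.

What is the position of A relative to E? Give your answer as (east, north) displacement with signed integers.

Place E at the origin (east=0, north=0).
  D is 3 units east of E: delta (east=+3, north=+0); D at (east=3, north=0).
  C is 7 units east of D: delta (east=+7, north=+0); C at (east=10, north=0).
  B is 5 units east of C: delta (east=+5, north=+0); B at (east=15, north=0).
  A is 8 units northeast of B: delta (east=+8, north=+8); A at (east=23, north=8).
Therefore A relative to E: (east=23, north=8).

Answer: A is at (east=23, north=8) relative to E.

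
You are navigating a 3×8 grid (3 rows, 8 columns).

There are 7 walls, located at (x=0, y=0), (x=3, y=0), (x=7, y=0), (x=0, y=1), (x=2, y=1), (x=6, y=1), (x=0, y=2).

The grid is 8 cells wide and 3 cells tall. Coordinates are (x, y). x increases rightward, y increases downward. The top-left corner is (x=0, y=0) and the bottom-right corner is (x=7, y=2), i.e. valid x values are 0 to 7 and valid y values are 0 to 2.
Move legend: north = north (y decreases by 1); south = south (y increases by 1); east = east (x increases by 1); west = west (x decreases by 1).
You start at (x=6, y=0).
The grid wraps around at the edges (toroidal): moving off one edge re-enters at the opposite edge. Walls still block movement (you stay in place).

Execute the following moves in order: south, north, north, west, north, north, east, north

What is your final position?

Answer: Final position: (x=6, y=2)

Derivation:
Start: (x=6, y=0)
  south (south): blocked, stay at (x=6, y=0)
  north (north): (x=6, y=0) -> (x=6, y=2)
  north (north): blocked, stay at (x=6, y=2)
  west (west): (x=6, y=2) -> (x=5, y=2)
  north (north): (x=5, y=2) -> (x=5, y=1)
  north (north): (x=5, y=1) -> (x=5, y=0)
  east (east): (x=5, y=0) -> (x=6, y=0)
  north (north): (x=6, y=0) -> (x=6, y=2)
Final: (x=6, y=2)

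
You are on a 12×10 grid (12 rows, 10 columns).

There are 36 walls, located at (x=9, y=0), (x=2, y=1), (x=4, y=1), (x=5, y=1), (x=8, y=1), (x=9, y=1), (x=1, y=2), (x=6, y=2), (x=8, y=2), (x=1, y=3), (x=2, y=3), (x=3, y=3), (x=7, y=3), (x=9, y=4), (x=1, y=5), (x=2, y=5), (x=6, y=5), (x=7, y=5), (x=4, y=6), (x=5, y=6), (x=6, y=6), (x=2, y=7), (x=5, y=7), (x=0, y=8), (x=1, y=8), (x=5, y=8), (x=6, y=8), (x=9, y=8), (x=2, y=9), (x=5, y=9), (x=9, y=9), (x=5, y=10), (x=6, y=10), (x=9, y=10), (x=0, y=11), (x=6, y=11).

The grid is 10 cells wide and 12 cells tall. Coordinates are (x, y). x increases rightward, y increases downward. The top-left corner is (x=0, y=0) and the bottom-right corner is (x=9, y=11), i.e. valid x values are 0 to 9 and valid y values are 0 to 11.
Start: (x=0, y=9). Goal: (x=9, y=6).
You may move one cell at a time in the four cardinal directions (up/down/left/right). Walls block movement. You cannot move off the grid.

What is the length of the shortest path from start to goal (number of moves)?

Answer: Shortest path length: 18

Derivation:
BFS from (x=0, y=9) until reaching (x=9, y=6):
  Distance 0: (x=0, y=9)
  Distance 1: (x=1, y=9), (x=0, y=10)
  Distance 2: (x=1, y=10)
  Distance 3: (x=2, y=10), (x=1, y=11)
  Distance 4: (x=3, y=10), (x=2, y=11)
  Distance 5: (x=3, y=9), (x=4, y=10), (x=3, y=11)
  Distance 6: (x=3, y=8), (x=4, y=9), (x=4, y=11)
  Distance 7: (x=3, y=7), (x=2, y=8), (x=4, y=8), (x=5, y=11)
  Distance 8: (x=3, y=6), (x=4, y=7)
  Distance 9: (x=3, y=5), (x=2, y=6)
  Distance 10: (x=3, y=4), (x=4, y=5), (x=1, y=6)
  Distance 11: (x=2, y=4), (x=4, y=4), (x=5, y=5), (x=0, y=6), (x=1, y=7)
  Distance 12: (x=4, y=3), (x=1, y=4), (x=5, y=4), (x=0, y=5), (x=0, y=7)
  Distance 13: (x=4, y=2), (x=5, y=3), (x=0, y=4), (x=6, y=4)
  Distance 14: (x=3, y=2), (x=5, y=2), (x=0, y=3), (x=6, y=3), (x=7, y=4)
  Distance 15: (x=3, y=1), (x=0, y=2), (x=2, y=2), (x=8, y=4)
  Distance 16: (x=3, y=0), (x=0, y=1), (x=8, y=3), (x=8, y=5)
  Distance 17: (x=0, y=0), (x=2, y=0), (x=4, y=0), (x=1, y=1), (x=9, y=3), (x=9, y=5), (x=8, y=6)
  Distance 18: (x=1, y=0), (x=5, y=0), (x=9, y=2), (x=7, y=6), (x=9, y=6), (x=8, y=7)  <- goal reached here
One shortest path (18 moves): (x=0, y=9) -> (x=1, y=9) -> (x=1, y=10) -> (x=2, y=10) -> (x=3, y=10) -> (x=3, y=9) -> (x=3, y=8) -> (x=3, y=7) -> (x=3, y=6) -> (x=3, y=5) -> (x=4, y=5) -> (x=5, y=5) -> (x=5, y=4) -> (x=6, y=4) -> (x=7, y=4) -> (x=8, y=4) -> (x=8, y=5) -> (x=9, y=5) -> (x=9, y=6)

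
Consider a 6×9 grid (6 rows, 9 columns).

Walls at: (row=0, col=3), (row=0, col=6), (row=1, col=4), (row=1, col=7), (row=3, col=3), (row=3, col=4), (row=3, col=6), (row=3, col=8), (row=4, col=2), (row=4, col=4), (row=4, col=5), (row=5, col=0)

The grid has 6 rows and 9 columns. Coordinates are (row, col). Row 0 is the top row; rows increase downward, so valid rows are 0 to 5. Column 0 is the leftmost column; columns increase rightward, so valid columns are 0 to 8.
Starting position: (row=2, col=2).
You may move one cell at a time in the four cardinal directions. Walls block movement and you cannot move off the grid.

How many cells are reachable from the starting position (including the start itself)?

Answer: Reachable cells: 42

Derivation:
BFS flood-fill from (row=2, col=2):
  Distance 0: (row=2, col=2)
  Distance 1: (row=1, col=2), (row=2, col=1), (row=2, col=3), (row=3, col=2)
  Distance 2: (row=0, col=2), (row=1, col=1), (row=1, col=3), (row=2, col=0), (row=2, col=4), (row=3, col=1)
  Distance 3: (row=0, col=1), (row=1, col=0), (row=2, col=5), (row=3, col=0), (row=4, col=1)
  Distance 4: (row=0, col=0), (row=1, col=5), (row=2, col=6), (row=3, col=5), (row=4, col=0), (row=5, col=1)
  Distance 5: (row=0, col=5), (row=1, col=6), (row=2, col=7), (row=5, col=2)
  Distance 6: (row=0, col=4), (row=2, col=8), (row=3, col=7), (row=5, col=3)
  Distance 7: (row=1, col=8), (row=4, col=3), (row=4, col=7), (row=5, col=4)
  Distance 8: (row=0, col=8), (row=4, col=6), (row=4, col=8), (row=5, col=5), (row=5, col=7)
  Distance 9: (row=0, col=7), (row=5, col=6), (row=5, col=8)
Total reachable: 42 (grid has 42 open cells total)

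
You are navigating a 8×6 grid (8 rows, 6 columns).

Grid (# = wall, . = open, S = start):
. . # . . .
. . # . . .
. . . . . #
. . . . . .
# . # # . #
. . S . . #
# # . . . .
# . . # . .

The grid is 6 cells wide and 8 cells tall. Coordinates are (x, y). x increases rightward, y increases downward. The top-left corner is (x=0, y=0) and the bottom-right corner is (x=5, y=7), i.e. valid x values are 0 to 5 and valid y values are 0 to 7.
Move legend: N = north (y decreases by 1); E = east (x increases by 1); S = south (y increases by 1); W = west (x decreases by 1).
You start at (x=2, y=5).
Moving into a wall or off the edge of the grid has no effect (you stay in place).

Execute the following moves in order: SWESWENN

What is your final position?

Start: (x=2, y=5)
  S (south): (x=2, y=5) -> (x=2, y=6)
  W (west): blocked, stay at (x=2, y=6)
  E (east): (x=2, y=6) -> (x=3, y=6)
  S (south): blocked, stay at (x=3, y=6)
  W (west): (x=3, y=6) -> (x=2, y=6)
  E (east): (x=2, y=6) -> (x=3, y=6)
  N (north): (x=3, y=6) -> (x=3, y=5)
  N (north): blocked, stay at (x=3, y=5)
Final: (x=3, y=5)

Answer: Final position: (x=3, y=5)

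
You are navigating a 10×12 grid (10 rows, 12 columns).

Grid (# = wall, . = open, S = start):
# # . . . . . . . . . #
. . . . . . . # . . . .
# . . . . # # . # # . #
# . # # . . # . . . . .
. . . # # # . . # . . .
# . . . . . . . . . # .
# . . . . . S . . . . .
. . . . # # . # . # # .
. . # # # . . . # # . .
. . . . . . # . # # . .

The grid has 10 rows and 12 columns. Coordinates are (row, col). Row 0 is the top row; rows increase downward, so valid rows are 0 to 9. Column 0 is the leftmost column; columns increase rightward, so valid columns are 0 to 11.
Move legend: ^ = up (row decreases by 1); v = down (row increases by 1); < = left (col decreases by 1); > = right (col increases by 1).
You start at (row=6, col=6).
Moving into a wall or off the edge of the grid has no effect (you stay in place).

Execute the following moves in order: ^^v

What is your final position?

Answer: Final position: (row=5, col=6)

Derivation:
Start: (row=6, col=6)
  ^ (up): (row=6, col=6) -> (row=5, col=6)
  ^ (up): (row=5, col=6) -> (row=4, col=6)
  v (down): (row=4, col=6) -> (row=5, col=6)
Final: (row=5, col=6)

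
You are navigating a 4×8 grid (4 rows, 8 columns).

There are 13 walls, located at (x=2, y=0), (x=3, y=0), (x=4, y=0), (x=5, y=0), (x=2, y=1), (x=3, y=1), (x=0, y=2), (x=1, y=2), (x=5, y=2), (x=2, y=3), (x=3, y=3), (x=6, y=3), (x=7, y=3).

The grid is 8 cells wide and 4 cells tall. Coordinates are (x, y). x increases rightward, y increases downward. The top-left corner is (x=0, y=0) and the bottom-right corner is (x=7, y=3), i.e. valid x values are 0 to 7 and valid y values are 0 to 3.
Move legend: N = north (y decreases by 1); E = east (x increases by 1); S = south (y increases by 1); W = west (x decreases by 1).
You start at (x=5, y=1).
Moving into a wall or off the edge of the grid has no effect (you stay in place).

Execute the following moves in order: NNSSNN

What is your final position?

Start: (x=5, y=1)
  N (north): blocked, stay at (x=5, y=1)
  N (north): blocked, stay at (x=5, y=1)
  S (south): blocked, stay at (x=5, y=1)
  S (south): blocked, stay at (x=5, y=1)
  N (north): blocked, stay at (x=5, y=1)
  N (north): blocked, stay at (x=5, y=1)
Final: (x=5, y=1)

Answer: Final position: (x=5, y=1)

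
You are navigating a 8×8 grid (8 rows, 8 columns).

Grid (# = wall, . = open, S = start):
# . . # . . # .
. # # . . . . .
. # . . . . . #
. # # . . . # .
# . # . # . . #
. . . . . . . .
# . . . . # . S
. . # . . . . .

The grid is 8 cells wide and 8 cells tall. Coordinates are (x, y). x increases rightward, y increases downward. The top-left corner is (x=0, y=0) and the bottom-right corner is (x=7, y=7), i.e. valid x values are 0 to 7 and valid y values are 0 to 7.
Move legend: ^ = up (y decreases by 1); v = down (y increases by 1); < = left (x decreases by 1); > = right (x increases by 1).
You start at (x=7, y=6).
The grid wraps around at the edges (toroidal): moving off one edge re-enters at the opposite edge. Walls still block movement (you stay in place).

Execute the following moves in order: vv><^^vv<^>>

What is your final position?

Start: (x=7, y=6)
  v (down): (x=7, y=6) -> (x=7, y=7)
  v (down): (x=7, y=7) -> (x=7, y=0)
  > (right): blocked, stay at (x=7, y=0)
  < (left): blocked, stay at (x=7, y=0)
  ^ (up): (x=7, y=0) -> (x=7, y=7)
  ^ (up): (x=7, y=7) -> (x=7, y=6)
  v (down): (x=7, y=6) -> (x=7, y=7)
  v (down): (x=7, y=7) -> (x=7, y=0)
  < (left): blocked, stay at (x=7, y=0)
  ^ (up): (x=7, y=0) -> (x=7, y=7)
  > (right): (x=7, y=7) -> (x=0, y=7)
  > (right): (x=0, y=7) -> (x=1, y=7)
Final: (x=1, y=7)

Answer: Final position: (x=1, y=7)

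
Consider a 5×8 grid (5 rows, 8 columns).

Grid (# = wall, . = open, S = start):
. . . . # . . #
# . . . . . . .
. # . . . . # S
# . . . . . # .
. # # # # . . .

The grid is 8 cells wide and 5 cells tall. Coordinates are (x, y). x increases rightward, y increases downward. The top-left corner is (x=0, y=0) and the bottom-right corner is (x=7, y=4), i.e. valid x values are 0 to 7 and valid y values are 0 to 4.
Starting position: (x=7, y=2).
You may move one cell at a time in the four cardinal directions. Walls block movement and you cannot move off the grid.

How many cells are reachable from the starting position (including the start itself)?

BFS flood-fill from (x=7, y=2):
  Distance 0: (x=7, y=2)
  Distance 1: (x=7, y=1), (x=7, y=3)
  Distance 2: (x=6, y=1), (x=7, y=4)
  Distance 3: (x=6, y=0), (x=5, y=1), (x=6, y=4)
  Distance 4: (x=5, y=0), (x=4, y=1), (x=5, y=2), (x=5, y=4)
  Distance 5: (x=3, y=1), (x=4, y=2), (x=5, y=3)
  Distance 6: (x=3, y=0), (x=2, y=1), (x=3, y=2), (x=4, y=3)
  Distance 7: (x=2, y=0), (x=1, y=1), (x=2, y=2), (x=3, y=3)
  Distance 8: (x=1, y=0), (x=2, y=3)
  Distance 9: (x=0, y=0), (x=1, y=3)
Total reachable: 27 (grid has 29 open cells total)

Answer: Reachable cells: 27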